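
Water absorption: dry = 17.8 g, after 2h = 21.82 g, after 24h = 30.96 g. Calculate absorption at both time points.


WA (2h) = (21.82 - 17.8) / 17.8 x 100 = 22.6%
WA (24h) = (30.96 - 17.8) / 17.8 x 100 = 73.9%


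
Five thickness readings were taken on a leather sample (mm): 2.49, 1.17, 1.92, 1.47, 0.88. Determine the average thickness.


1.59 mm


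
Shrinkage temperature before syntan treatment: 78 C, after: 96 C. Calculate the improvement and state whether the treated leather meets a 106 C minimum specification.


Improvement = 18 C
Meets 106 C spec: No


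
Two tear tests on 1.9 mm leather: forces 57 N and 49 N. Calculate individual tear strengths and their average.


Tear 1 = 57 / 1.9 = 30.0 N/mm
Tear 2 = 49 / 1.9 = 25.8 N/mm
Average = (30.0 + 25.8) / 2 = 27.9 N/mm


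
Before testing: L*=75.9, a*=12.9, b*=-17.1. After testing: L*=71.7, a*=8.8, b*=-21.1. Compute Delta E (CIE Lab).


dL = 71.7 - 75.9 = -4.2
da = 8.8 - 12.9 = -4.1
db = -21.1 - (-17.1) = -4.0
dE = sqrt((-4.2)^2 + (-4.1)^2 + (-4.0)^2) = 7.10


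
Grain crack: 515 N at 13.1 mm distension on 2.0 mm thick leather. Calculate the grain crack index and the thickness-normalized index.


Crack index = 515 / 13.1 = 39.3 N/mm
Normalized = 39.3 / 2.0 = 19.7 N/mm per mm


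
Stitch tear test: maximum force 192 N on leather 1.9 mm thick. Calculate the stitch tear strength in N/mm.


101.1 N/mm

Stitch tear strength = force / thickness
STS = 192 / 1.9 = 101.1 N/mm


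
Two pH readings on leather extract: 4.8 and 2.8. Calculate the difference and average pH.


Difference = |4.8 - 2.8| = 2.0
Average = (4.8 + 2.8) / 2 = 3.80


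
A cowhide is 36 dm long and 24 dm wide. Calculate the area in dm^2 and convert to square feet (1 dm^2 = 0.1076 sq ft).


864 dm^2
92.97 sq ft


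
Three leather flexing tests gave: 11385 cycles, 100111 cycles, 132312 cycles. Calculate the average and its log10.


Average = (11385 + 100111 + 132312) / 3 = 81269 cycles
log10(81269) = 4.91


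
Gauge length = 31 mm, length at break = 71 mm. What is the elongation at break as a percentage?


Extension = 71 - 31 = 40 mm
Elongation = 40 / 31 x 100 = 129.0%


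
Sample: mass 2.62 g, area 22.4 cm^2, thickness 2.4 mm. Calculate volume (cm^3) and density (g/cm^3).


Thickness in cm = 2.4 / 10 = 0.24 cm
Volume = 22.4 x 0.24 = 5.376 cm^3
Density = 2.62 / 5.376 = 0.487 g/cm^3


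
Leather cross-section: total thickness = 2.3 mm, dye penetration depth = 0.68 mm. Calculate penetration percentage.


29.6%

Penetration% = 0.68 / 2.3 x 100
Penetration = 29.6%


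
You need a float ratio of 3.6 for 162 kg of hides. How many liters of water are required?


583.2 L

Water = hide weight x target ratio
Water = 162 x 3.6 = 583.2 L


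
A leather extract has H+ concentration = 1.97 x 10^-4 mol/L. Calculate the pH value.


pH = -log10[H+]
pH = -log10(1.97 x 10^-4) = 3.71


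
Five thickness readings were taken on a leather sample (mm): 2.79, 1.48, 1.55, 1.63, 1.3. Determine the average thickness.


1.75 mm


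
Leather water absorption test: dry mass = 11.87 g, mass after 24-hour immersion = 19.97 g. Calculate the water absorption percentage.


Water absorbed = 19.97 - 11.87 = 8.10 g
WA% = 8.10 / 11.87 x 100 = 68.2%


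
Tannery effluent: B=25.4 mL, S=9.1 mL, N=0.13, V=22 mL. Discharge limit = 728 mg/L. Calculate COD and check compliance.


COD = 770.5 mg/L
Compliant: No

COD = (25.4 - 9.1) x 0.13 x 8000 / 22 = 770.5 mg/L
Limit: 728 mg/L
Compliant: No


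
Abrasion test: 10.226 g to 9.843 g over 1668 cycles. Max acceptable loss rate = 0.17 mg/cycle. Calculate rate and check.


Rate = 0.230 mg/cycle
Passes: No

Loss = 10.226 - 9.843 = 0.383 g
Rate = 0.383 g / 1668 cycles x 1000 = 0.230 mg/cycle
Max = 0.17 mg/cycle
Passes: No


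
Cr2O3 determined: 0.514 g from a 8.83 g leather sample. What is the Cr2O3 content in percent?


5.82%

Cr2O3% = 0.514 / 8.83 x 100
Cr2O3% = 5.82%


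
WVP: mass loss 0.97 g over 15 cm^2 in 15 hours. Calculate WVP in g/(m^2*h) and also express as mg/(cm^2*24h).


WVP = 0.97 / (15 x 15) x 10000 = 43.11 g/(m^2*h)
Mass loss in mg = 0.97 x 1000 = 970 mg
Per cm^2 per 24h in mg: 970 x 24 / (15 x 15) = 23280 / 225 = 103.47 mg/(cm^2*24h)


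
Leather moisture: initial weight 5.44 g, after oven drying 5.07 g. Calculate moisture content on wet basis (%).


6.8%

Moisture = 5.44 - 5.07 = 0.37 g
MC = 0.37 / 5.44 x 100 = 6.8%


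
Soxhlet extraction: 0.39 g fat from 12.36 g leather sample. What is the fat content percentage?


3.2%

Fat content = 0.39 / 12.36 x 100
Fat = 3.2%


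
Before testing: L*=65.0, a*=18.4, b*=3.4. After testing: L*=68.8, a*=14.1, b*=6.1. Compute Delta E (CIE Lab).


Delta E = 6.34


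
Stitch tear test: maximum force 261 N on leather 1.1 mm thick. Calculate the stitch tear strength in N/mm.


237.3 N/mm


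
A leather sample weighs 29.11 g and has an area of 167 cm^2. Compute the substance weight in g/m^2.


Substance weight = mass / area x 10000
SW = 29.11 / 167 x 10000
SW = 1743.1 g/m^2


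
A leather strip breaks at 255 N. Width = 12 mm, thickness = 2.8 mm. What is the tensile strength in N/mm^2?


7.59 N/mm^2


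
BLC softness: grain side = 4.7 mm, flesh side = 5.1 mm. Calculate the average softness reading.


Average = (4.7 + 5.1) / 2
Average = 4.90 mm


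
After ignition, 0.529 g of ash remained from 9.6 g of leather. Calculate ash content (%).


Ash% = 0.529 / 9.6 x 100
Ash% = 5.51%


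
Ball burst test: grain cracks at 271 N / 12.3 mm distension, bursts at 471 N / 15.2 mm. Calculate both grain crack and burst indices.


Crack index = 22.0 N/mm
Burst index = 31.0 N/mm

Crack index = 271 / 12.3 = 22.0 N/mm
Burst index = 471 / 15.2 = 31.0 N/mm


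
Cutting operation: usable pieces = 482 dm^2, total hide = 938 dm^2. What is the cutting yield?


51.4%

Yield = usable / total x 100
Yield = 482 / 938 x 100 = 51.4%


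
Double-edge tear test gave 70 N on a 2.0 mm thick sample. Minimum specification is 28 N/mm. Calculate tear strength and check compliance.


Tear strength = 70 / 2.0 = 35.0 N/mm
Required minimum = 28 N/mm
Compliant: Yes


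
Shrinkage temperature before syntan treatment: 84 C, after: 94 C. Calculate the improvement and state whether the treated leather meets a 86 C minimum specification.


Improvement = 94 - 84 = 10 C
Spec check: 94 C >= 86 C? Yes


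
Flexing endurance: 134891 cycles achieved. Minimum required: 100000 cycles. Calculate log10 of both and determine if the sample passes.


log10(134891) = 5.13
log10(100000) = 5.00
Passes: Yes


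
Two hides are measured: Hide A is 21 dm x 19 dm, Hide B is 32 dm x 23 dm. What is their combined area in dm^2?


Hide A area = 21 x 19 = 399 dm^2
Hide B area = 32 x 23 = 736 dm^2
Total = 399 + 736 = 1135 dm^2


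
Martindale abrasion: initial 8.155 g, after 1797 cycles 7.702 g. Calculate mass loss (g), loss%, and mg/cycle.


Loss = 8.155 - 7.702 = 0.453 g
Loss% = 0.453 / 8.155 x 100 = 5.55%
Rate = 0.453 / 1797 x 1000 = 0.252 mg/cycle


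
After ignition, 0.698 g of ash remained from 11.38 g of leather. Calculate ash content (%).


Ash% = 0.698 / 11.38 x 100
Ash% = 6.13%


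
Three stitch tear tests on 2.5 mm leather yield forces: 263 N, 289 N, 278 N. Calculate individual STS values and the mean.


STS1 = 263 / 2.5 = 105.2 N/mm
STS2 = 289 / 2.5 = 115.6 N/mm
STS3 = 278 / 2.5 = 111.2 N/mm
Mean = (105.2 + 115.6 + 111.2) / 3 = 110.7 N/mm


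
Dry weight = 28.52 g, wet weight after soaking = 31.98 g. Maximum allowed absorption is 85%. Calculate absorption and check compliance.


WA = (31.98 - 28.52) / 28.52 x 100 = 12.1%
Maximum allowed: 85%
Compliant: Yes


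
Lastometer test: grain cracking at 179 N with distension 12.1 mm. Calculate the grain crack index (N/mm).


Grain crack index = force / distension
Index = 179 / 12.1 = 14.8 N/mm


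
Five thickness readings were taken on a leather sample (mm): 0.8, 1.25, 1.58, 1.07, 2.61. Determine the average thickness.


Sum = 0.8 + 1.25 + 1.58 + 1.07 + 2.61 = 7.31
Average = 7.31 / 5 = 1.46 mm


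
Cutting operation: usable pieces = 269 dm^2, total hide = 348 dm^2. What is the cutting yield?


Yield = usable / total x 100
Yield = 269 / 348 x 100 = 77.3%


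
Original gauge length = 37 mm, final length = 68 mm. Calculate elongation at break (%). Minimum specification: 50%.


Extension = 68 - 37 = 31 mm
Elongation = 31 / 37 x 100 = 83.8%
Minimum required: 50%
Meets specification: Yes


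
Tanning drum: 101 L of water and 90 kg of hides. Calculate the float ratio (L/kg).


1.1

Float ratio = water / hide weight
Ratio = 101 / 90 = 1.1


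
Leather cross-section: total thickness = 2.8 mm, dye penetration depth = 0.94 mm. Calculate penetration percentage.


33.6%

Penetration% = 0.94 / 2.8 x 100
Penetration = 33.6%


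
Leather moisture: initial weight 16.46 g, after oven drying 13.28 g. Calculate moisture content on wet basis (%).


Moisture = 16.46 - 13.28 = 3.18 g
MC = 3.18 / 16.46 x 100 = 19.3%


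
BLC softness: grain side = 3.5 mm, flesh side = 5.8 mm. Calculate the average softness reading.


4.65 mm

Average = (3.5 + 5.8) / 2
Average = 4.65 mm


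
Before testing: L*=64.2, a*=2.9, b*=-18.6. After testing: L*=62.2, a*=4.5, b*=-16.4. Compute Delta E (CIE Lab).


Delta E = 3.38

dL = 62.2 - 64.2 = -2.0
da = 4.5 - 2.9 = 1.6
db = -16.4 - (-18.6) = 2.2
dE = sqrt((-2.0)^2 + (1.6)^2 + (2.2)^2) = 3.38


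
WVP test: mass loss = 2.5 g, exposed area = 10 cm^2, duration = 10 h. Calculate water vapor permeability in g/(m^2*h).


WVP = mass_loss / (area x time) x 10000
WVP = 2.5 / (10 x 10) x 10000
WVP = 2.5 / 100 x 10000 = 250.00 g/(m^2*h)


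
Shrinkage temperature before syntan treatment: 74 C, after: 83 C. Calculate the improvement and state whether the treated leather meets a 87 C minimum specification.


Improvement = 9 C
Meets 87 C spec: No

Improvement = 83 - 74 = 9 C
Spec check: 83 C >= 87 C? No


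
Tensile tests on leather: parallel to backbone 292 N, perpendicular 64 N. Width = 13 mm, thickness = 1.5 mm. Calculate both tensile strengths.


Parallel = 14.97 N/mm^2
Perpendicular = 3.28 N/mm^2

Area = 13 x 1.5 = 19.5 mm^2
TS (parallel) = 292 / 19.5 = 14.97 N/mm^2
TS (perpendicular) = 64 / 19.5 = 3.28 N/mm^2


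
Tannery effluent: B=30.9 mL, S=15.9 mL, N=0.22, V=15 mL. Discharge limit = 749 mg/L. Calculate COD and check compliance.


COD = 1760.0 mg/L
Compliant: No


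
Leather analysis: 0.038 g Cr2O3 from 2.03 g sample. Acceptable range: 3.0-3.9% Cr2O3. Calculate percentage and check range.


Cr2O3% = 0.038 / 2.03 x 100 = 1.87%
Acceptable range: 3.0 to 3.9%
Within range: No


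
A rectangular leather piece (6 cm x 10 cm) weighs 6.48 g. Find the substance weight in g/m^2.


1080.0 g/m^2


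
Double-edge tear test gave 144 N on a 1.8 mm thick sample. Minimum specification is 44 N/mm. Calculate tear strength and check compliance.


Tear strength = 80.0 N/mm
Compliant: Yes


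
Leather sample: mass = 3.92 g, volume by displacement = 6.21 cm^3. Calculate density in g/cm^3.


Density = mass / volume
Density = 3.92 / 6.21 = 0.631 g/cm^3


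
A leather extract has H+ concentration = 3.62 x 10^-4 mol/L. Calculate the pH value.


pH = -log10[H+]
pH = -log10(3.62 x 10^-4) = 3.44


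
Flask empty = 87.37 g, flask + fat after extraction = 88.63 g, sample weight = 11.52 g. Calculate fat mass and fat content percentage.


Fat mass = 1.26 g
Fat content = 10.9%

Fat mass = 88.63 - 87.37 = 1.26 g
Fat% = 1.26 / 11.52 x 100 = 10.9%


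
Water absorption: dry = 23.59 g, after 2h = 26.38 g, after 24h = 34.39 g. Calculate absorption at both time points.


2h absorption = 11.8%
24h absorption = 45.8%


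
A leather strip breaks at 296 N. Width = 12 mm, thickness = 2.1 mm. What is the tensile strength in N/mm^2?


11.75 N/mm^2


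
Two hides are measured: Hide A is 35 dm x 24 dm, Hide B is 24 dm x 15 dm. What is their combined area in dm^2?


Hide A area = 35 x 24 = 840 dm^2
Hide B area = 24 x 15 = 360 dm^2
Total = 840 + 360 = 1200 dm^2


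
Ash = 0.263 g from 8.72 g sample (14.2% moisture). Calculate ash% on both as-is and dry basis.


As-is ash% = 0.263 / 8.72 x 100 = 3.02%
Dry mass = 8.72 x (100 - 14.2) / 100 = 7.48176 g
Dry-basis ash% = 0.263 / 7.48176 x 100 = 3.52%


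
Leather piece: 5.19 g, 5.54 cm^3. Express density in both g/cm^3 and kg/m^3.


0.937 g/cm^3
937 kg/m^3


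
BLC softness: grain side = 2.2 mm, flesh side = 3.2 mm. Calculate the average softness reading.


Average = (2.2 + 3.2) / 2
Average = 2.70 mm


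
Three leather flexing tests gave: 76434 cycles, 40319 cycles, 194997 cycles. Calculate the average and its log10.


Average = (76434 + 40319 + 194997) / 3 = 103917 cycles
log10(103917) = 5.02


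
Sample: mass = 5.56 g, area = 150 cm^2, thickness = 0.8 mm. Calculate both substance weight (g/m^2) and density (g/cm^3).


SW = 5.56 / 150 x 10000 = 370.7 g/m^2
Volume = 150 x 0.8 / 10 = 12.00 cm^3
Density = 5.56 / 12.00 = 0.463 g/cm^3


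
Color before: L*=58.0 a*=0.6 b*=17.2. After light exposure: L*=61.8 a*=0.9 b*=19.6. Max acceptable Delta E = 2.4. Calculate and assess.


Delta E = 4.50
Passes: No

dL = 3.8, da = 0.3, db = 2.4
dE = sqrt((3.8)^2 + (0.3)^2 + (2.4)^2) = 4.50
Max = 2.4
Passes: No


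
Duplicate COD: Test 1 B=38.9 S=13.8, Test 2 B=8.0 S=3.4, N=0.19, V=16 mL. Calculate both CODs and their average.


COD1 = (38.9 - 13.8) x 0.19 x 8000 / 16 = 2384.5 mg/L
COD2 = (8.0 - 3.4) x 0.19 x 8000 / 16 = 437.0 mg/L
Average = (2384.5 + 437.0) / 2 = 1410.8 mg/L


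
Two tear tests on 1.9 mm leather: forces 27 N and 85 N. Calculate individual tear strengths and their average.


Tear 1 = 14.2 N/mm
Tear 2 = 44.7 N/mm
Average = 29.5 N/mm


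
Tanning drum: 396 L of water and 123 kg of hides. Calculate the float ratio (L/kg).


3.2

Float ratio = water / hide weight
Ratio = 396 / 123 = 3.2


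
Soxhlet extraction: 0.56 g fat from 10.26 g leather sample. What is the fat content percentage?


5.5%

Fat content = 0.56 / 10.26 x 100
Fat = 5.5%


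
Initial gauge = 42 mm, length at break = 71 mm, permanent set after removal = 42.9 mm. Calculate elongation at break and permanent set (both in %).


Elongation at break = (71 - 42) / 42 x 100 = 69.0%
Permanent set = (42.9 - 42) / 42 x 100 = 2.1%


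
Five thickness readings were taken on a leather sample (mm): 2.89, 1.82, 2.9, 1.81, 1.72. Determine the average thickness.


Sum = 2.89 + 1.82 + 2.9 + 1.81 + 1.72 = 11.14
Average = 11.14 / 5 = 2.23 mm


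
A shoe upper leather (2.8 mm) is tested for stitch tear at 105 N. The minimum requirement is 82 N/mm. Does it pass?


STS = 105 / 2.8 = 37.5 N/mm
Minimum required: 82 N/mm
Passes: No


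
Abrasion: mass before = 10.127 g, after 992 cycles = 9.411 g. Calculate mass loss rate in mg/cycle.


Mass loss = 10.127 - 9.411 = 0.716 g
Rate = 0.716 / 992 x 1000 = 0.722 mg/cycle


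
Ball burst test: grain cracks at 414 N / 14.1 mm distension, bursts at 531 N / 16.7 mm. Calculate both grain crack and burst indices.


Crack index = 29.4 N/mm
Burst index = 31.8 N/mm


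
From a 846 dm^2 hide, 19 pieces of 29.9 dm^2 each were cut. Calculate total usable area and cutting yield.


Usable area = 568.1 dm^2
Yield = 67.2%

Total usable = 19 x 29.9 = 568.1 dm^2
Yield = 568.1 / 846 x 100 = 67.2%


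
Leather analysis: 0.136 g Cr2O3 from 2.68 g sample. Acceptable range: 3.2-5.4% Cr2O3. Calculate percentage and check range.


Cr2O3% = 0.136 / 2.68 x 100 = 5.07%
Acceptable range: 3.2 to 5.4%
Within range: Yes


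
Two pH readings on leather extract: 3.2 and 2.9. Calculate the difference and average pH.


Difference = 0.3
Average pH = 3.05

Difference = |3.2 - 2.9| = 0.3
Average = (3.2 + 2.9) / 2 = 3.05


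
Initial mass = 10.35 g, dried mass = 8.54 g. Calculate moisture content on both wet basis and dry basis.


Wet basis = 17.5%
Dry basis = 21.2%

Moisture lost = 10.35 - 8.54 = 1.81 g
Wet basis MC = 1.81 / 10.35 x 100 = 17.5%
Dry basis MC = 1.81 / 8.54 x 100 = 21.2%


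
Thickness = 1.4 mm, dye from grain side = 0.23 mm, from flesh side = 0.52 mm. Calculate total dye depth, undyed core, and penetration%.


Total dyed = 0.23 + 0.52 = 0.75 mm
Undyed core = 1.4 - 0.75 = 0.65 mm
Penetration = 0.75 / 1.4 x 100 = 53.6%


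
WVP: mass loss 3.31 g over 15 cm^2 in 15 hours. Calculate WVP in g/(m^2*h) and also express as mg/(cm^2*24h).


WVP = 3.31 / (15 x 15) x 10000 = 147.11 g/(m^2*h)
Mass loss in mg = 3.31 x 1000 = 3310 mg
Per cm^2 per 24h in mg: 3310 x 24 / (15 x 15) = 79440 / 225 = 353.07 mg/(cm^2*24h)


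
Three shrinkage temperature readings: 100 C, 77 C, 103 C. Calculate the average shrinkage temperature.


Average = (100 + 77 + 103) / 3
Average = 280 / 3 = 93.3 C


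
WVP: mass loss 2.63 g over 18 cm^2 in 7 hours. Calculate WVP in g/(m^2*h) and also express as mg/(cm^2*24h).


WVP = 208.73 g/(m^2*h)
Daily rate = 500.95 mg/(cm^2*24h)


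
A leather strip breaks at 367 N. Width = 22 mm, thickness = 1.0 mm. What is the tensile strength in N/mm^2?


16.68 N/mm^2

Cross-sectional area = 22 x 1.0 = 22.0 mm^2
Tensile strength = 367 / 22.0 = 16.68 N/mm^2


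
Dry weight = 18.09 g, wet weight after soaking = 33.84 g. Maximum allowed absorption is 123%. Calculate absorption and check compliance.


WA = (33.84 - 18.09) / 18.09 x 100 = 87.1%
Maximum allowed: 123%
Compliant: Yes


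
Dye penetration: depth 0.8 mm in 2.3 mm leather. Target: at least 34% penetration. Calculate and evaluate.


Penetration = 34.8%
Meets target: Yes


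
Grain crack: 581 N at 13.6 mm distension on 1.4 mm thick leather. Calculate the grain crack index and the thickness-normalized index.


Crack index = 581 / 13.6 = 42.7 N/mm
Normalized = 42.7 / 1.4 = 30.5 N/mm per mm


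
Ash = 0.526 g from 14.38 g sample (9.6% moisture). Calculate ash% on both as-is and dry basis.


As-is ash% = 0.526 / 14.38 x 100 = 3.66%
Dry mass = 14.38 x (100 - 9.6) / 100 = 12.99952 g
Dry-basis ash% = 0.526 / 12.99952 x 100 = 4.05%


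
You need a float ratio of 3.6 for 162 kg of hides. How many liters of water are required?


583.2 L


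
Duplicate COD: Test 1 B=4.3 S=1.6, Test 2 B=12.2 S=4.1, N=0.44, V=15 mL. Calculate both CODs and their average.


COD1 = 633.6 mg/L
COD2 = 1900.8 mg/L
Average = 1267.2 mg/L

COD1 = (4.3 - 1.6) x 0.44 x 8000 / 15 = 633.6 mg/L
COD2 = (12.2 - 4.1) x 0.44 x 8000 / 15 = 1900.8 mg/L
Average = (633.6 + 1900.8) / 2 = 1267.2 mg/L


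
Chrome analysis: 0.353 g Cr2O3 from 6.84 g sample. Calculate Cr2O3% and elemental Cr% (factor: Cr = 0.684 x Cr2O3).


Cr2O3% = 0.353 / 6.84 x 100 = 5.16%
Cr% = 5.16 x 0.684 = 3.53%


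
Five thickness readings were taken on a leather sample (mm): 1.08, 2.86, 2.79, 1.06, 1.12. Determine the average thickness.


1.78 mm


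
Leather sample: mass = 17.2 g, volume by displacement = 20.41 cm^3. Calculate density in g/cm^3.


0.843 g/cm^3

Density = mass / volume
Density = 17.2 / 20.41 = 0.843 g/cm^3


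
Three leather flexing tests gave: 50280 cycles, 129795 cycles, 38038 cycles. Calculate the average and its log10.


Average = (50280 + 129795 + 38038) / 3 = 72704 cycles
log10(72704) = 4.86


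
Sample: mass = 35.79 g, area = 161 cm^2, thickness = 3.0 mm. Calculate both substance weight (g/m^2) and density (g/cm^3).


Substance weight = 2223.0 g/m^2
Density = 0.741 g/cm^3

SW = 35.79 / 161 x 10000 = 2223.0 g/m^2
Volume = 161 x 3.0 / 10 = 48.30 cm^3
Density = 35.79 / 48.30 = 0.741 g/cm^3


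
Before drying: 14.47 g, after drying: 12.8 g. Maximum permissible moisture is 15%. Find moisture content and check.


Moisture content = 11.5%
Acceptable: Yes


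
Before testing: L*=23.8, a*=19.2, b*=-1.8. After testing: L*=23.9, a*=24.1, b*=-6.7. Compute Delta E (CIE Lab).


Delta E = 6.93


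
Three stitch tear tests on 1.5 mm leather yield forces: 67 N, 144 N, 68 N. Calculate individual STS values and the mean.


STS1 = 67 / 1.5 = 44.7 N/mm
STS2 = 144 / 1.5 = 96.0 N/mm
STS3 = 68 / 1.5 = 45.3 N/mm
Mean = (44.7 + 96.0 + 45.3) / 3 = 62.0 N/mm


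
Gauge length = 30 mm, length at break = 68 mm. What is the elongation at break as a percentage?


Extension = 68 - 30 = 38 mm
Elongation = 38 / 30 x 100 = 126.7%


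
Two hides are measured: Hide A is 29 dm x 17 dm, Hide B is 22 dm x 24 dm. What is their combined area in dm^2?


1021 dm^2


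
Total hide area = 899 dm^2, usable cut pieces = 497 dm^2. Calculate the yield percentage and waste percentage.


Yield = 55.3%
Waste = 44.7%


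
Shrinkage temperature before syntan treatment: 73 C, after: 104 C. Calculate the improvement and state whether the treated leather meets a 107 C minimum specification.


Improvement = 104 - 73 = 31 C
Spec check: 104 C >= 107 C? No


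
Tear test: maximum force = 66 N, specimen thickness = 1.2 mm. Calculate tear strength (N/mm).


55.0 N/mm

Tear strength = force / thickness
Tear = 66 / 1.2 = 55.0 N/mm


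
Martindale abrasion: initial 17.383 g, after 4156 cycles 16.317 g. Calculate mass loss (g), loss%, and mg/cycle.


Loss = 17.383 - 16.317 = 1.066 g
Loss% = 1.066 / 17.383 x 100 = 6.13%
Rate = 1.066 / 4156 x 1000 = 0.256 mg/cycle


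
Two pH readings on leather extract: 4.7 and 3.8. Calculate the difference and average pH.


Difference = |4.7 - 3.8| = 0.9
Average = (4.7 + 3.8) / 2 = 4.25


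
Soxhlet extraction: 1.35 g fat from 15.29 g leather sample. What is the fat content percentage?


8.8%


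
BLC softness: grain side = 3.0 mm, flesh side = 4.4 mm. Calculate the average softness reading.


Average = (3.0 + 4.4) / 2
Average = 3.70 mm


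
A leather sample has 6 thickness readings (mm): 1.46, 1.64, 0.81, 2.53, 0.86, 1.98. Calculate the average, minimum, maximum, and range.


Sum = 9.28
Average = 9.28 / 6 = 1.55 mm
Minimum = 0.81 mm
Maximum = 2.53 mm
Range = 2.53 - 0.81 = 1.72 mm


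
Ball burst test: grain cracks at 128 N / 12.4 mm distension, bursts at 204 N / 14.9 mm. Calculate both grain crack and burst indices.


Crack index = 10.3 N/mm
Burst index = 13.7 N/mm

Crack index = 128 / 12.4 = 10.3 N/mm
Burst index = 204 / 14.9 = 13.7 N/mm


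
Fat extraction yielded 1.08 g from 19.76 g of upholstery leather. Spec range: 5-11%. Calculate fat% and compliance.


Fat content = 5.5%
Compliant: Yes

Fat% = 1.08 / 19.76 x 100 = 5.5%
Spec range: 5-11%
Compliant: Yes


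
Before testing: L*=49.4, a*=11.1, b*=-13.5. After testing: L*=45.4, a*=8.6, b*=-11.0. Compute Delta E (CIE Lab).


dL = 45.4 - 49.4 = -4.0
da = 8.6 - 11.1 = -2.5
db = -11.0 - (-13.5) = 2.5
dE = sqrt((-4.0)^2 + (-2.5)^2 + (2.5)^2) = 5.34


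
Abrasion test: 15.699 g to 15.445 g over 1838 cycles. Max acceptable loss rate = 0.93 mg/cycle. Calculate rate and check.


Rate = 0.138 mg/cycle
Passes: Yes


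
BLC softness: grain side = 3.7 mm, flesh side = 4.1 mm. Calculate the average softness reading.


Average = (3.7 + 4.1) / 2
Average = 3.90 mm


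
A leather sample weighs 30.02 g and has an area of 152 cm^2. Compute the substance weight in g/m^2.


1975.0 g/m^2

Substance weight = mass / area x 10000
SW = 30.02 / 152 x 10000
SW = 1975.0 g/m^2


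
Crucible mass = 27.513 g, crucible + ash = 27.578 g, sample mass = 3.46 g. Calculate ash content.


Ash mass = 27.578 - 27.513 = 0.065 g
Ash% = 0.065 / 3.46 x 100 = 1.88%


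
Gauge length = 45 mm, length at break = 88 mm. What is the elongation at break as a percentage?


Extension = 88 - 45 = 43 mm
Elongation = 43 / 45 x 100 = 95.6%


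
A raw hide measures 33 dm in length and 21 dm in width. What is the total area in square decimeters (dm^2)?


Area = length x width
Area = 33 x 21 = 693 dm^2


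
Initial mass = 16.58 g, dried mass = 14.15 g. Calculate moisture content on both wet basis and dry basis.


Wet basis = 14.7%
Dry basis = 17.2%

Moisture lost = 16.58 - 14.15 = 2.43 g
Wet basis MC = 2.43 / 16.58 x 100 = 14.7%
Dry basis MC = 2.43 / 14.15 x 100 = 17.2%


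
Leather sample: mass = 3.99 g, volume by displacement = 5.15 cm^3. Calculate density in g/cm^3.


Density = mass / volume
Density = 3.99 / 5.15 = 0.775 g/cm^3


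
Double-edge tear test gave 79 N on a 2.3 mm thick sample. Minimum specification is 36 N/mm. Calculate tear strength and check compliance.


Tear strength = 34.3 N/mm
Compliant: No

Tear strength = 79 / 2.3 = 34.3 N/mm
Required minimum = 36 N/mm
Compliant: No


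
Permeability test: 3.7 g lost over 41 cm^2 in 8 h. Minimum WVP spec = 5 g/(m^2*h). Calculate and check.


WVP = 112.80 g/(m^2*h)
Meets specification: Yes

WVP = 3.7 / (41 x 8) x 10000 = 112.80 g/(m^2*h)
Minimum: 5 g/(m^2*h)
Meets spec: Yes


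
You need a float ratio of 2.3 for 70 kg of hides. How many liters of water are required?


161.0 L

Water = hide weight x target ratio
Water = 70 x 2.3 = 161.0 L


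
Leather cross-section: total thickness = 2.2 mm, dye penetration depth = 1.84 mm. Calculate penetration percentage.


Penetration% = 1.84 / 2.2 x 100
Penetration = 83.6%


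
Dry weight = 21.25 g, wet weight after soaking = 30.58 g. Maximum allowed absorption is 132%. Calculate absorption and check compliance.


WA = (30.58 - 21.25) / 21.25 x 100 = 43.9%
Maximum allowed: 132%
Compliant: Yes


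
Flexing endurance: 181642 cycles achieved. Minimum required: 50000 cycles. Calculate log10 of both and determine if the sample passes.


Achieved: log10 = 5.26
Required: log10 = 4.70
Passes: Yes


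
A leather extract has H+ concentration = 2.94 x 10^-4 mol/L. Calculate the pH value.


pH = 3.53

pH = -log10[H+]
pH = -log10(2.94 x 10^-4) = 3.53


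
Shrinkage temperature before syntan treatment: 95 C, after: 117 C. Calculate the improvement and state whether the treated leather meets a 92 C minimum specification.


Improvement = 117 - 95 = 22 C
Spec check: 117 C >= 92 C? Yes


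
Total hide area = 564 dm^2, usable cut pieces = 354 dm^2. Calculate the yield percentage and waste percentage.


Yield = 62.8%
Waste = 37.2%


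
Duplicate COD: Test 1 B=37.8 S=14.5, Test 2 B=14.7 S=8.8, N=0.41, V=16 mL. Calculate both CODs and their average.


COD1 = (37.8 - 14.5) x 0.41 x 8000 / 16 = 4776.5 mg/L
COD2 = (14.7 - 8.8) x 0.41 x 8000 / 16 = 1209.5 mg/L
Average = (4776.5 + 1209.5) / 2 = 2993.0 mg/L


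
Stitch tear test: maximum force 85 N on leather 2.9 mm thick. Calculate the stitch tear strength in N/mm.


Stitch tear strength = force / thickness
STS = 85 / 2.9 = 29.3 N/mm


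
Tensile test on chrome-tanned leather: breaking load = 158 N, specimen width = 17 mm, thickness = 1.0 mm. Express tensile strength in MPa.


9.29 MPa


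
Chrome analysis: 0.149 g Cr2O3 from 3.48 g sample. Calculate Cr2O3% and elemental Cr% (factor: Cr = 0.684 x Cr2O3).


Cr2O3 = 4.28%
Cr = 2.93%


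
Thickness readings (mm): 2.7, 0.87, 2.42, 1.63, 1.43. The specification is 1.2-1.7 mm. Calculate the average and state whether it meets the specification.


Average = 1.81 mm
Within specification: No

Sum = 9.05
Average = 9.05 / 5 = 1.81 mm
Specification range: 1.2 to 1.7 mm
Within spec: No


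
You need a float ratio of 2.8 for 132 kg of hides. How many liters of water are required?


Water = hide weight x target ratio
Water = 132 x 2.8 = 369.6 L


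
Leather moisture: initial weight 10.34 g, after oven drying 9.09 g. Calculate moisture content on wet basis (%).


Moisture = 10.34 - 9.09 = 1.25 g
MC = 1.25 / 10.34 x 100 = 12.1%


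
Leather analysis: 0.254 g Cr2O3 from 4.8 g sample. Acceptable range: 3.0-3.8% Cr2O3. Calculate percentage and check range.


Cr2O3% = 0.254 / 4.8 x 100 = 5.29%
Acceptable range: 3.0 to 3.8%
Within range: No


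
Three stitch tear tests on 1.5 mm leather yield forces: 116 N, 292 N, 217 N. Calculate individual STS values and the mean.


STS1 = 77.3 N/mm
STS2 = 194.7 N/mm
STS3 = 144.7 N/mm
Mean = 138.9 N/mm

STS1 = 116 / 1.5 = 77.3 N/mm
STS2 = 292 / 1.5 = 194.7 N/mm
STS3 = 217 / 1.5 = 144.7 N/mm
Mean = (77.3 + 194.7 + 144.7) / 3 = 138.9 N/mm


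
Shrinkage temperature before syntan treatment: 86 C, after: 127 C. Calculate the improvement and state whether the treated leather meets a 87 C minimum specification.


Improvement = 127 - 86 = 41 C
Spec check: 127 C >= 87 C? Yes


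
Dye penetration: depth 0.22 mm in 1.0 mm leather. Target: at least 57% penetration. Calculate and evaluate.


Penetration = 0.22 / 1.0 x 100 = 22.0%
Target: 57%
Meets target: No


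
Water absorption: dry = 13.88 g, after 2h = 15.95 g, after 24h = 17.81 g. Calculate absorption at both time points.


2h absorption = 14.9%
24h absorption = 28.3%

WA (2h) = (15.95 - 13.88) / 13.88 x 100 = 14.9%
WA (24h) = (17.81 - 13.88) / 13.88 x 100 = 28.3%


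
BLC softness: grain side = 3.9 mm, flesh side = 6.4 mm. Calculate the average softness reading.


Average = (3.9 + 6.4) / 2
Average = 5.15 mm


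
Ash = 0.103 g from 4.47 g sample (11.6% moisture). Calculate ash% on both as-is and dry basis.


As-is ash = 2.30%
Dry-basis ash = 2.61%

As-is ash% = 0.103 / 4.47 x 100 = 2.30%
Dry mass = 4.47 x (100 - 11.6) / 100 = 3.95148 g
Dry-basis ash% = 0.103 / 3.95148 x 100 = 2.61%


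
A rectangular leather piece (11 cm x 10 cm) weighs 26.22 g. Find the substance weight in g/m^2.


Area = 11 x 10 = 110 cm^2
SW = 26.22 / 110 x 10000 = 2383.6 g/m^2


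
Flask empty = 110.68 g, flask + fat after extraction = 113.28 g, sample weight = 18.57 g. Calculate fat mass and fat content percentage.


Fat mass = 2.60 g
Fat content = 14.0%

Fat mass = 113.28 - 110.68 = 2.60 g
Fat% = 2.60 / 18.57 x 100 = 14.0%


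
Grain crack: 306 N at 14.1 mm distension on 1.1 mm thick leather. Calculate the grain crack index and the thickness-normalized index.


Crack index = 306 / 14.1 = 21.7 N/mm
Normalized = 21.7 / 1.1 = 19.7 N/mm per mm


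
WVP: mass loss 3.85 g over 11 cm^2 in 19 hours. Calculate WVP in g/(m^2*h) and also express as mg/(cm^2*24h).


WVP = 184.21 g/(m^2*h)
Daily rate = 442.11 mg/(cm^2*24h)

WVP = 3.85 / (11 x 19) x 10000 = 184.21 g/(m^2*h)
Mass loss in mg = 3.85 x 1000 = 3850 mg
Per cm^2 per 24h in mg: 3850 x 24 / (11 x 19) = 92400 / 209 = 442.11 mg/(cm^2*24h)


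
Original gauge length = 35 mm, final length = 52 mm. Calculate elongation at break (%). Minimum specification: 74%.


Extension = 52 - 35 = 17 mm
Elongation = 17 / 35 x 100 = 48.6%
Minimum required: 74%
Meets specification: No


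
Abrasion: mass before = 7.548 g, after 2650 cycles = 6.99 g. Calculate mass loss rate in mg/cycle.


Mass loss = 7.548 - 6.99 = 0.558 g
Rate = 0.558 / 2650 x 1000 = 0.211 mg/cycle


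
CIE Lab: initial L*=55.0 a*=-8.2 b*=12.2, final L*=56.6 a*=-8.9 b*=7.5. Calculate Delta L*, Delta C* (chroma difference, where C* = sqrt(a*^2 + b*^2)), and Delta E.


Delta L* = 56.6 - 55.0 = 1.6
C1* = sqrt((-8.2)^2 + (12.2)^2) = 14.700
C2* = sqrt((-8.9)^2 + (7.5)^2) = 11.639
Delta C* = 11.639 - 14.700 = -3.06
Delta E = sqrt((1.6)^2 + (-0.7)^2 + (-4.7)^2) = 5.01


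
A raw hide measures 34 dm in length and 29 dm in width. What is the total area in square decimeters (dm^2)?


Area = length x width
Area = 34 x 29 = 986 dm^2


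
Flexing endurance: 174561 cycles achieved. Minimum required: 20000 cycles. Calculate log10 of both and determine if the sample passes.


Achieved: log10 = 5.24
Required: log10 = 4.30
Passes: Yes


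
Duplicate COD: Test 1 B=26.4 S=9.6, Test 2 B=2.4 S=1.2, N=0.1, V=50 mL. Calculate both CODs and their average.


COD1 = (26.4 - 9.6) x 0.1 x 8000 / 50 = 268.8 mg/L
COD2 = (2.4 - 1.2) x 0.1 x 8000 / 50 = 19.2 mg/L
Average = (268.8 + 19.2) / 2 = 144.0 mg/L


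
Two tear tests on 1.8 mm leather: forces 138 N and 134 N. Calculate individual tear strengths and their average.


Tear 1 = 138 / 1.8 = 76.7 N/mm
Tear 2 = 134 / 1.8 = 74.4 N/mm
Average = (76.7 + 74.4) / 2 = 75.6 N/mm


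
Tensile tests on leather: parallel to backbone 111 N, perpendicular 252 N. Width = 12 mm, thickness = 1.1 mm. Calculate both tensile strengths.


Area = 12 x 1.1 = 13.2 mm^2
TS (parallel) = 111 / 13.2 = 8.41 N/mm^2
TS (perpendicular) = 252 / 13.2 = 19.09 N/mm^2


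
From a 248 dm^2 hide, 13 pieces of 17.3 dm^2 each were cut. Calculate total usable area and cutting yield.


Total usable = 13 x 17.3 = 224.9 dm^2
Yield = 224.9 / 248 x 100 = 90.7%


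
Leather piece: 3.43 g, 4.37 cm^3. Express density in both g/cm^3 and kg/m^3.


Density = 3.43 / 4.37 = 0.785 g/cm^3
Convert: 0.785 x 1000 = 785 kg/m^3


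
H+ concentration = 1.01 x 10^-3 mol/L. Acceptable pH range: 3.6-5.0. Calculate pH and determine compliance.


pH = 3.00
Compliant: No

pH = -log10(1.01 x 10^-3) = 3.00
Range: 3.6 to 5.0
Compliant: No


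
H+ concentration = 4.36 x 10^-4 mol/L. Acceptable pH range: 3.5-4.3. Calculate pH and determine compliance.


pH = 3.36
Compliant: No

pH = -log10(4.36 x 10^-4) = 3.36
Range: 3.5 to 4.3
Compliant: No


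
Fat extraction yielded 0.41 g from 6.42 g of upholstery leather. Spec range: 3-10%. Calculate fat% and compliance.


Fat% = 0.41 / 6.42 x 100 = 6.4%
Spec range: 3-10%
Compliant: Yes


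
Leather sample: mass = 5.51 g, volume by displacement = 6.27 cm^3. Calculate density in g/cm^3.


0.879 g/cm^3

Density = mass / volume
Density = 5.51 / 6.27 = 0.879 g/cm^3


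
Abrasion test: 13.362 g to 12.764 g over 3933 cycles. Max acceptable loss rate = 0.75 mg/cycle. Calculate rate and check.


Loss = 13.362 - 12.764 = 0.598 g
Rate = 0.598 g / 3933 cycles x 1000 = 0.152 mg/cycle
Max = 0.75 mg/cycle
Passes: Yes


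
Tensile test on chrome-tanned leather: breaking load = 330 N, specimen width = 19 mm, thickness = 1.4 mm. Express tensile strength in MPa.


Cross-section = 19 x 1.4 = 26.6 mm^2
TS = 330 / 26.6 = 12.41 MPa
(1 N/mm^2 = 1 MPa)


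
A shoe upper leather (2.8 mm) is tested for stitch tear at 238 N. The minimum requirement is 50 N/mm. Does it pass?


STS = 85.0 N/mm
Passes: Yes

STS = 238 / 2.8 = 85.0 N/mm
Minimum required: 50 N/mm
Passes: Yes


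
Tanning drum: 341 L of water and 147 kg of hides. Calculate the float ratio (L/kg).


Float ratio = water / hide weight
Ratio = 341 / 147 = 2.3


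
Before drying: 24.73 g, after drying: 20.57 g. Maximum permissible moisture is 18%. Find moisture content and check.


Moisture content = 16.8%
Acceptable: Yes

MC = (24.73 - 20.57) / 24.73 x 100 = 16.8%
Maximum: 18%
Acceptable: Yes


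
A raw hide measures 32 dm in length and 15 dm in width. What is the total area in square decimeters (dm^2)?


Area = length x width
Area = 32 x 15 = 480 dm^2


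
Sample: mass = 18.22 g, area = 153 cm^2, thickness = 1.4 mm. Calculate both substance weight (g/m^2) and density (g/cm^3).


SW = 18.22 / 153 x 10000 = 1190.8 g/m^2
Volume = 153 x 1.4 / 10 = 21.42 cm^3
Density = 18.22 / 21.42 = 0.851 g/cm^3


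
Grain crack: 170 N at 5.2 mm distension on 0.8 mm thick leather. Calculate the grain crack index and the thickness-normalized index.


Crack index = 170 / 5.2 = 32.7 N/mm
Normalized = 32.7 / 0.8 = 40.9 N/mm per mm


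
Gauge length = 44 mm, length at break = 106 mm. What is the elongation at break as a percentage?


Extension = 106 - 44 = 62 mm
Elongation = 62 / 44 x 100 = 140.9%


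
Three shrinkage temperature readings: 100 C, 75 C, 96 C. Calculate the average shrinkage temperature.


90.3 C


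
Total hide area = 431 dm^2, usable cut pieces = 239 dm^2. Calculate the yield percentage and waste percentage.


Yield = 239 / 431 x 100 = 55.5%
Waste = 431 - 239 = 192 dm^2
Waste% = 100 - 55.5 = 44.5%


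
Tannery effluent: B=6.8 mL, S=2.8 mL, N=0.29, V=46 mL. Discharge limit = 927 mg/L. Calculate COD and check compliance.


COD = 201.7 mg/L
Compliant: Yes


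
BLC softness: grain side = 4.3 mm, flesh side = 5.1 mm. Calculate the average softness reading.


Average = (4.3 + 5.1) / 2
Average = 4.70 mm


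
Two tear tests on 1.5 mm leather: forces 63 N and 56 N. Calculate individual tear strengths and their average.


Tear 1 = 63 / 1.5 = 42.0 N/mm
Tear 2 = 56 / 1.5 = 37.3 N/mm
Average = (42.0 + 37.3) / 2 = 39.7 N/mm


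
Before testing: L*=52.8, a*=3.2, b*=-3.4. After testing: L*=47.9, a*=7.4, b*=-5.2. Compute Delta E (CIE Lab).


dL = 47.9 - 52.8 = -4.9
da = 7.4 - 3.2 = 4.2
db = -5.2 - (-3.4) = -1.8
dE = sqrt((-4.9)^2 + (4.2)^2 + (-1.8)^2) = 6.70


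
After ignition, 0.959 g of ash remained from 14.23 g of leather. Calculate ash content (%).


Ash% = 0.959 / 14.23 x 100
Ash% = 6.74%


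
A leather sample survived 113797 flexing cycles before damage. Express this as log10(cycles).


5.06

log10(113797) = 5.06


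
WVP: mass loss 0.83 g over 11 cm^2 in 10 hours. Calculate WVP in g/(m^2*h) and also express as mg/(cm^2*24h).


WVP = 0.83 / (11 x 10) x 10000 = 75.45 g/(m^2*h)
Mass loss in mg = 0.83 x 1000 = 830 mg
Per cm^2 per 24h in mg: 830 x 24 / (11 x 10) = 19920 / 110 = 181.09 mg/(cm^2*24h)


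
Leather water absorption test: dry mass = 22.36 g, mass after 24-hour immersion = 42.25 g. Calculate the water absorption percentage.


Water absorbed = 42.25 - 22.36 = 19.89 g
WA% = 19.89 / 22.36 x 100 = 89.0%


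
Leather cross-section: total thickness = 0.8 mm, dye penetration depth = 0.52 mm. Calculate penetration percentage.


Penetration% = 0.52 / 0.8 x 100
Penetration = 65.0%


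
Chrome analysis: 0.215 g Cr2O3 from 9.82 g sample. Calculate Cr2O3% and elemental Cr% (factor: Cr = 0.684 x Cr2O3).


Cr2O3 = 2.19%
Cr = 1.50%

Cr2O3% = 0.215 / 9.82 x 100 = 2.19%
Cr% = 2.19 x 0.684 = 1.50%


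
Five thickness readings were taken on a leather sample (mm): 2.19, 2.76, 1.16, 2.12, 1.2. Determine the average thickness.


1.89 mm


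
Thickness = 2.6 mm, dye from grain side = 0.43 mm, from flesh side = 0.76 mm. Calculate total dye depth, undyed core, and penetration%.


Total dyed = 0.43 + 0.76 = 1.19 mm
Undyed core = 2.6 - 1.19 = 1.41 mm
Penetration = 1.19 / 2.6 x 100 = 45.8%


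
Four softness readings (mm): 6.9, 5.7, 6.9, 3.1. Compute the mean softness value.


5.65 mm


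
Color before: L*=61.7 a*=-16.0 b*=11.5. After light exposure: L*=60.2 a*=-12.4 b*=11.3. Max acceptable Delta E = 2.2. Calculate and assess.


dL = -1.5, da = 3.6, db = -0.2
dE = sqrt((-1.5)^2 + (3.6)^2 + (-0.2)^2) = 3.91
Max = 2.2
Passes: No


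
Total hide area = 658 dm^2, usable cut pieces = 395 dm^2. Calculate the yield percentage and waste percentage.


Yield = 60.0%
Waste = 40.0%


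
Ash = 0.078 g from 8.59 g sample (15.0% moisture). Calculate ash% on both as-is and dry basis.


As-is ash = 0.91%
Dry-basis ash = 1.07%

As-is ash% = 0.078 / 8.59 x 100 = 0.91%
Dry mass = 8.59 x (100 - 15.0) / 100 = 7.3015 g
Dry-basis ash% = 0.078 / 7.3015 x 100 = 1.07%


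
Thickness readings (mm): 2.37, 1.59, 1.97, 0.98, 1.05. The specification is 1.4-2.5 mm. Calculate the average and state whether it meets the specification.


Average = 1.59 mm
Within specification: Yes


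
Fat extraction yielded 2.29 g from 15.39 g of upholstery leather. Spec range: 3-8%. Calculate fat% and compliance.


Fat% = 2.29 / 15.39 x 100 = 14.9%
Spec range: 3-8%
Compliant: No


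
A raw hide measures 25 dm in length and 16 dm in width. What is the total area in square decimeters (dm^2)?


Area = length x width
Area = 25 x 16 = 400 dm^2


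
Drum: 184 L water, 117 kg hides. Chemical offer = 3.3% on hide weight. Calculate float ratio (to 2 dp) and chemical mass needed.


Float ratio = 184 / 117 = 1.57
Chemical = 117 x 3.3 / 100 = 3.861 kg


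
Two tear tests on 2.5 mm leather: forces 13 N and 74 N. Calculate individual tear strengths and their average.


Tear 1 = 13 / 2.5 = 5.2 N/mm
Tear 2 = 74 / 2.5 = 29.6 N/mm
Average = (5.2 + 29.6) / 2 = 17.4 N/mm
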